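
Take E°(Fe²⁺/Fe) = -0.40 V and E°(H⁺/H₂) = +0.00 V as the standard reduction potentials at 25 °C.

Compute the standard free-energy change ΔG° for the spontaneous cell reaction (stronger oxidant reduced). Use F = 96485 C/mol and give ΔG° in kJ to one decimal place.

H⁺/H₂ (E° = +0.00 V) is the cathode; Fe²⁺/Fe (E° = -0.40 V) is the anode, so E°cell = +0.40 V.
Balancing electrons gives n = 2 (lcm of 2 and 2).
ΔG° = −nFE° = −(2)(96485)(+0.40) = -77,188 J = -77.2 kJ.

-77.2 kJ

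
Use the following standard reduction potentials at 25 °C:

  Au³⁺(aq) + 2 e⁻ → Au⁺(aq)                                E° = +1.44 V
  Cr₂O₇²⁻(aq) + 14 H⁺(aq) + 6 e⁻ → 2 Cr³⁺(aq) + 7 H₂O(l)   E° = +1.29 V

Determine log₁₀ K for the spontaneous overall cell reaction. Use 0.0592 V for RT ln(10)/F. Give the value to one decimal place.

15.2

Cathode: Au³⁺/Au⁺; anode: Cr₂O₇²⁻/Cr³⁺. E°cell = +0.15 V, n = 6.
log K = nE°cell / 0.0592 = (6)(+0.15) / 0.0592 = 15.2.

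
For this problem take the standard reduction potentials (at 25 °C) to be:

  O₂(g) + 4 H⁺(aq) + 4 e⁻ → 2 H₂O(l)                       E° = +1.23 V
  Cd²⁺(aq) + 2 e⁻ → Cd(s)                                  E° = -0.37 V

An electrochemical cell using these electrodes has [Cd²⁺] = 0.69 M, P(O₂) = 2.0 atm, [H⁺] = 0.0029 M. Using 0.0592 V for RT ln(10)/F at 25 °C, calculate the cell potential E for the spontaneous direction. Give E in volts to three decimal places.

+1.459 V

O₂/H₂O is the cathode (higher E°), Cd²⁺/Cd the anode: E°cell = +1.23 − (-0.37) = +1.60 V, n = 4.
Overall: O₂(g) + 4 H⁺(aq) + 2 Cd(s) → 2 H₂O(l) + 2 Cd²⁺(aq)
Q = [Cd²⁺]^2 / (P(O₂)·[H⁺]^4); log Q = 9.527.
E = E° − (0.0592/n) log Q = +1.60 − (0.0592/4)(9.527) = +1.459 V.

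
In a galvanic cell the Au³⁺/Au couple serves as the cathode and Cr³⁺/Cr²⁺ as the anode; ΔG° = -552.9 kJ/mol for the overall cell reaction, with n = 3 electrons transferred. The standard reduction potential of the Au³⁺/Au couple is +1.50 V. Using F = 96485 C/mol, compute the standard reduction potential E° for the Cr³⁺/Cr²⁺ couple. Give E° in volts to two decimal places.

E°cell = −ΔG°/(nF) = −(-552.9×10³)/((3)(96485)) = +1.910 V.
Since Au³⁺/Au is the cathode and Cr³⁺/Cr²⁺ the anode, E°cell = E°(Au³⁺/Au) − E°(Cr³⁺/Cr²⁺).
So E°(Cr³⁺/Cr²⁺) = E°(Au³⁺/Au) − E°cell = (+1.50) − (+1.910) = -0.41 V.

-0.41 V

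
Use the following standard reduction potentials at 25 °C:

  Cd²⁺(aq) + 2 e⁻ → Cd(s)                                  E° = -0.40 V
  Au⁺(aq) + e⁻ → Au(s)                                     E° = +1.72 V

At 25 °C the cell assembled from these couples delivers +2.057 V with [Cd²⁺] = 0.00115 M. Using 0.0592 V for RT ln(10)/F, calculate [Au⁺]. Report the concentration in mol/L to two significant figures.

Au⁺/Au is the cathode, Cd²⁺/Cd the anode: E°cell = +2.12 V, n = 2.
Overall reaction: 2 Au⁺(aq) + Cd(s) → 2 Au(s) + Cd²⁺(aq); Q = [Cd²⁺]^1/[Au⁺]^2.
From E = E° − (0.0592/n) log Q: log Q = (E° − E)·n/0.0592 = (+2.12 − (+2.057))·2/0.0592 = 2.1284.
So 2·log[Au⁺] = 1·log(0.00115) − log Q = -2.9393 − (2.1284) = -5.0677; log[Au⁺] = -5.0677 / 2 = -2.5339; [Au⁺] = 10^(-2.5339) ≈ 0.0029 M.

0.0029 M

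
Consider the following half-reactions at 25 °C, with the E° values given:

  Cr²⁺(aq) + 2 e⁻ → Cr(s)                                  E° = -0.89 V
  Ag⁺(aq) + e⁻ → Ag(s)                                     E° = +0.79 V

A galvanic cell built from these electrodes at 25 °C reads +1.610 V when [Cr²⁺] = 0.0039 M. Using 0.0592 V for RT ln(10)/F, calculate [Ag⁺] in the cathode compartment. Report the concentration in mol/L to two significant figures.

Ag⁺/Ag is the cathode, Cr²⁺/Cr the anode: E°cell = +1.68 V, n = 2.
Overall reaction: 2 Ag⁺(aq) + Cr(s) → 2 Ag(s) + Cr²⁺(aq); Q = [Cr²⁺]^1/[Ag⁺]^2.
From E = E° − (0.0592/n) log Q: log Q = (E° − E)·n/0.0592 = (+1.68 − (+1.610))·2/0.0592 = 2.3649.
So 2·log[Ag⁺] = 1·log(0.0039) − log Q = -2.4089 − (2.3649) = -4.7738; log[Ag⁺] = -4.7738 / 2 = -2.3869; [Ag⁺] = 10^(-2.3869) ≈ 0.0041 M.

0.0041 M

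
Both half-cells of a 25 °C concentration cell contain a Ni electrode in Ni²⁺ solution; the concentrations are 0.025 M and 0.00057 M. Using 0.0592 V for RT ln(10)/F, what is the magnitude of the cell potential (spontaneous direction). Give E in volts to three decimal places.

For a concentration cell E°cell = 0. The 0.025 M side is the cathode (reduction is favoured where [Ni²⁺] is higher).
With n = 2, E = −(0.0592/2) log([Ni²⁺]ₐₙ/[Ni²⁺]꜀ₐₜ) = −(0.0592/2) log(0.00057/0.025) = −(0.0592/2)(-1.642) = +0.049 V.

+0.049 V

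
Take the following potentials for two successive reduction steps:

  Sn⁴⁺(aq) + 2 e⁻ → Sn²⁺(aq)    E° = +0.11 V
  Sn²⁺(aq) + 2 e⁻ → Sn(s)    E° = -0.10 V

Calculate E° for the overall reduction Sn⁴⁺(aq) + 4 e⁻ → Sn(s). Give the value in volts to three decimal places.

+0.005 V

Since ΔG° = −nFE° is additive over sequential reductions, n₃E°₃ = n₁E°₁ + n₂E°₂.
E°₃ = (2×+0.11 + 2×-0.10) / 4 = (+0.020) / 4 = +0.005 V.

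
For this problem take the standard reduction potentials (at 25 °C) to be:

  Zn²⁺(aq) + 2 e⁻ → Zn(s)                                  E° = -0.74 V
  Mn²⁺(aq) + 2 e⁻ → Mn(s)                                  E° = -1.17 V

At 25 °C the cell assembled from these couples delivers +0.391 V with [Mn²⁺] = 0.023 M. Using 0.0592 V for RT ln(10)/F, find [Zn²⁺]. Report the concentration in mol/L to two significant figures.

Zn²⁺/Zn is the cathode, Mn²⁺/Mn the anode: E°cell = +0.43 V, n = 2.
Overall reaction: Zn²⁺(aq) + Mn(s) → Zn(s) + Mn²⁺(aq); Q = [Mn²⁺]^1/[Zn²⁺]^1.
From E = E° − (0.0592/n) log Q: log Q = (E° − E)·n/0.0592 = (+0.43 − (+0.391))·2/0.0592 = 1.3176.
So 1·log[Zn²⁺] = 1·log(0.023) − log Q = -1.6383 − (1.3176) = -2.9559; [Zn²⁺] = 10^(-2.9559) ≈ 0.0011 M.

0.0011 M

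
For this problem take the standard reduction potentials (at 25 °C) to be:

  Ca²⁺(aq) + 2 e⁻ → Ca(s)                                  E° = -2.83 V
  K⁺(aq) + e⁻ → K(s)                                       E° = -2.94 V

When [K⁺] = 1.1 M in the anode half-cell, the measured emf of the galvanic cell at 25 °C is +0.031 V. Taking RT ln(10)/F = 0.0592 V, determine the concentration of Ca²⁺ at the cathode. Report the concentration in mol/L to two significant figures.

0.0026 M

Ca²⁺/Ca is the cathode, K⁺/K the anode: E°cell = +0.11 V, n = 2.
Overall reaction: Ca²⁺(aq) + 2 K(s) → Ca(s) + 2 K⁺(aq); Q = [K⁺]^2/[Ca²⁺]^1.
From E = E° − (0.0592/n) log Q: log Q = (E° − E)·n/0.0592 = (+0.11 − (+0.031))·2/0.0592 = 2.6689.
So 1·log[Ca²⁺] = 2·log(1.1) − log Q = 0.0828 − (2.6689) = -2.5861; [Ca²⁺] = 10^(-2.5861) ≈ 0.0026 M.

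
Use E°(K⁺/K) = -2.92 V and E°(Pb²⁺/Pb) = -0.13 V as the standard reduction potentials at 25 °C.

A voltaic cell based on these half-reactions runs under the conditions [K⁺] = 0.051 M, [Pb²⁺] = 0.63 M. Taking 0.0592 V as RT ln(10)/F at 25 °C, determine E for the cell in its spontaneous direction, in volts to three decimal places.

+2.861 V

Pb²⁺/Pb is the cathode (higher E°), K⁺/K the anode: E°cell = -0.13 − (-2.92) = +2.79 V, n = 2.
Overall: Pb²⁺(aq) + 2 K(s) → Pb(s) + 2 K⁺(aq)
Q = [K⁺]^2 / ([Pb²⁺]); log Q = -2.384.
E = E° − (0.0592/n) log Q = +2.79 − (0.0592/2)(-2.384) = +2.861 V.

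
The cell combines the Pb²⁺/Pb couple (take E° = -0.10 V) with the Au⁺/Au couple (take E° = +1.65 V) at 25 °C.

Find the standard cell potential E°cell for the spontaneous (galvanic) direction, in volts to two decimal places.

+1.75 V

The Au⁺/Au couple has the higher reduction potential, so it is the cathode; Pb²⁺/Pb is oxidised at the anode.
E°cell = E°(cathode) − E°(anode) = (+1.65) − (-0.10) = +1.75 V.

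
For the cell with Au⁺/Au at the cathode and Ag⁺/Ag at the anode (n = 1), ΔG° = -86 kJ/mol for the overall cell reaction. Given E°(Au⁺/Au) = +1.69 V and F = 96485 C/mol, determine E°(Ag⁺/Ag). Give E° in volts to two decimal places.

E°cell = −ΔG°/(nF) = −(-86×10³)/((1)(96485)) = +0.891 V.
Since Au⁺/Au is the cathode and Ag⁺/Ag the anode, E°cell = E°(Au⁺/Au) − E°(Ag⁺/Ag).
So E°(Ag⁺/Ag) = E°(Au⁺/Au) − E°cell = (+1.69) − (+0.891) = +0.80 V.

+0.80 V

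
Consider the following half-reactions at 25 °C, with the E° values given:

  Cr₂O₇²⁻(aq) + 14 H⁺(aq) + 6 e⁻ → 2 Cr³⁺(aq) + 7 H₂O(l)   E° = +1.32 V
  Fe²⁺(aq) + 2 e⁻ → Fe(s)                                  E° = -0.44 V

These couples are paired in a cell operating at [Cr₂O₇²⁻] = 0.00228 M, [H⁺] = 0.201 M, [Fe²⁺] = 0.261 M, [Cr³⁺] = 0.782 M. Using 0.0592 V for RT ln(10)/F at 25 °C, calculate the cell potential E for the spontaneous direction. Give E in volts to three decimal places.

Cr₂O₇²⁻/Cr³⁺ is the cathode (higher E°), Fe²⁺/Fe the anode: E°cell = +1.32 − (-0.44) = +1.76 V, n = 6.
Overall: Cr₂O₇²⁻(aq) + 14 H⁺(aq) + 3 Fe(s) → 2 Cr³⁺(aq) + 7 H₂O(l) + 3 Fe²⁺(aq)
Q = [Cr³⁺]^2·[Fe²⁺]^3 / ([Cr₂O₇²⁻]·[H⁺]^14); log Q = 10.434.
E = E° − (0.0592/n) log Q = +1.76 − (0.0592/6)(10.434) = +1.657 V.

+1.657 V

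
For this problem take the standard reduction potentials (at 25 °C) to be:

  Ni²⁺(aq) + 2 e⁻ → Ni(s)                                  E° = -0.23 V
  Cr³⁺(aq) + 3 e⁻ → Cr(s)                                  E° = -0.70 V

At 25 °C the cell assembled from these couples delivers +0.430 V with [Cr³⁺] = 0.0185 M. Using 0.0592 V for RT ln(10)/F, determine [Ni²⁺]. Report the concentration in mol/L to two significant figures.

0.0031 M

Ni²⁺/Ni is the cathode, Cr³⁺/Cr the anode: E°cell = +0.47 V, n = 6.
Overall reaction: 3 Ni²⁺(aq) + 2 Cr(s) → 3 Ni(s) + 2 Cr³⁺(aq); Q = [Cr³⁺]^2/[Ni²⁺]^3.
From E = E° − (0.0592/n) log Q: log Q = (E° − E)·n/0.0592 = (+0.47 − (+0.430))·6/0.0592 = 4.0541.
So 3·log[Ni²⁺] = 2·log(0.0185) − log Q = -3.4657 − (4.0541) = -7.5198; log[Ni²⁺] = -7.5198 / 3 = -2.5066; [Ni²⁺] = 10^(-2.5066) ≈ 0.0031 M.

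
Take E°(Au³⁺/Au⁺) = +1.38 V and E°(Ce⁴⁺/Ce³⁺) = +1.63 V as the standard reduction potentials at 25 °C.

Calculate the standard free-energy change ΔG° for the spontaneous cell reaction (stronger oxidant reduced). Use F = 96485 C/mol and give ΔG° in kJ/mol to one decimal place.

-48.2 kJ/mol

Ce⁴⁺/Ce³⁺ (E° = +1.63 V) is the cathode; Au³⁺/Au⁺ (E° = +1.38 V) is the anode, so E°cell = +0.25 V.
Balancing electrons gives n = 2 (lcm of 1 and 2).
ΔG° = −nFE° = −(2)(96485)(+0.25) = -48,242 J = -48.2 kJ/mol.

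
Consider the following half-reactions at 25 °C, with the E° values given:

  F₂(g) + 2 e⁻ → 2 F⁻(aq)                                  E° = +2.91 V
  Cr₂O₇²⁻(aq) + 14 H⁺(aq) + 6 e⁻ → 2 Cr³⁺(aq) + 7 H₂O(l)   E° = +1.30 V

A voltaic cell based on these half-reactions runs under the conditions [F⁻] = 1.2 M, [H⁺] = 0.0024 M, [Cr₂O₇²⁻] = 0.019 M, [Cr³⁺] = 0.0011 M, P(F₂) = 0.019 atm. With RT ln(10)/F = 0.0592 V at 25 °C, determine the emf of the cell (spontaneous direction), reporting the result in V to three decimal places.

F₂/F⁻ is the cathode (higher E°), Cr₂O₇²⁻/Cr³⁺ the anode: E°cell = +2.91 − (+1.30) = +1.61 V, n = 6.
Overall: 3 F₂(g) + 2 Cr³⁺(aq) + 7 H₂O(l) → 6 F⁻(aq) + Cr₂O₇²⁻(aq) + 14 H⁺(aq)
Q = [F⁻]^6·[Cr₂O₇²⁻]·[H⁺]^14 / (P(F₂)^3·[Cr³⁺]^2); log Q = -26.842.
E = E° − (0.0592/n) log Q = +1.61 − (0.0592/6)(-26.842) = +1.875 V.

+1.875 V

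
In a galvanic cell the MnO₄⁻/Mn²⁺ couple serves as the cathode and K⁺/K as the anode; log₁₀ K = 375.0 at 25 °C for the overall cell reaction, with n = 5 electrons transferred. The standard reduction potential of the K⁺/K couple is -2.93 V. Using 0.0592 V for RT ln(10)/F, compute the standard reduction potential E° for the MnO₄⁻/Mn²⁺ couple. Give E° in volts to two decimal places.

E°cell = (0.0592/n)·log K = (0.0592/5)(375.0) = +4.440 V.
Since MnO₄⁻/Mn²⁺ is the cathode and K⁺/K the anode, E°cell = E°(MnO₄⁻/Mn²⁺) − E°(K⁺/K).
So E°(MnO₄⁻/Mn²⁺) = E°cell + E°(K⁺/K) = +4.440 + (-2.93) = +1.51 V.

+1.51 V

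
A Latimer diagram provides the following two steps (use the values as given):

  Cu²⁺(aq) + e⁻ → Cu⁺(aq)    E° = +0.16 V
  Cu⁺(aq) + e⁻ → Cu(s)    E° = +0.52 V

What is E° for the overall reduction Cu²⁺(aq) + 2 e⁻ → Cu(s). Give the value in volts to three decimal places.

Standard free energies of sequential steps add: ΔG°₃ = ΔG°₁ + ΔG°₂, so n₃E°₃ = n₁E°₁ + n₂E°₂.
E°₃ = (1×+0.16 + 1×+0.52) / 2 = (+0.680) / 2 = +0.340 V.

+0.340 V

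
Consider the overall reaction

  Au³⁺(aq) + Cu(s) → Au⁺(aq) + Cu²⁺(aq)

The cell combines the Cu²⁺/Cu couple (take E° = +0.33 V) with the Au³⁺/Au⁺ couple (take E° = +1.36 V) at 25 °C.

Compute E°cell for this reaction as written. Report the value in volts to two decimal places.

+1.03 V

The Au³⁺/Au⁺ couple has the higher reduction potential, so it is the cathode; Cu²⁺/Cu is oxidised at the anode.
E°cell = E°(cathode) − E°(anode) = (+1.36) − (+0.33) = +1.03 V.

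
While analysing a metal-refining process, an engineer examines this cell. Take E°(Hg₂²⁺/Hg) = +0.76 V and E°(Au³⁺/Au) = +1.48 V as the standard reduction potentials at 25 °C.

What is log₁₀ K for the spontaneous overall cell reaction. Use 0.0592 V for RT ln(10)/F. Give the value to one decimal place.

73.0

Cathode: Au³⁺/Au; anode: Hg₂²⁺/Hg. E°cell = +0.72 V, n = 6.
log K = nE°cell / 0.0592 = (6)(+0.72) / 0.0592 = 73.0.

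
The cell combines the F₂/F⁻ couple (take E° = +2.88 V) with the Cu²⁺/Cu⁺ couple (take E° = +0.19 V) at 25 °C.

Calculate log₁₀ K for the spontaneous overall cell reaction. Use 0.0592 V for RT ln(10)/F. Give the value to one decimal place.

Cathode: F₂/F⁻; anode: Cu²⁺/Cu⁺. E°cell = +2.69 V, n = 2.
log K = nE°cell / 0.0592 = (2)(+2.69) / 0.0592 = 90.9.

90.9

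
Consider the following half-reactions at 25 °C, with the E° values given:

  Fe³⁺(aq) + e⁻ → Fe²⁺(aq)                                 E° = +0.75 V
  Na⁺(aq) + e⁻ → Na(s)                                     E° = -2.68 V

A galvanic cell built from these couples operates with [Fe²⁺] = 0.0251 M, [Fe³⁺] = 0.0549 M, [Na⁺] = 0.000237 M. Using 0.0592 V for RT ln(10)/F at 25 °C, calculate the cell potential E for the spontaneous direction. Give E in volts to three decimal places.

+3.665 V

Fe³⁺/Fe²⁺ is the cathode (higher E°), Na⁺/Na the anode: E°cell = +0.75 − (-2.68) = +3.43 V, n = 1.
Overall: Fe³⁺(aq) + Na(s) → Fe²⁺(aq) + Na⁺(aq)
Q = [Fe²⁺]·[Na⁺] / ([Fe³⁺]); log Q = -3.965.
E = E° − (0.0592/n) log Q = +3.43 − (0.0592/1)(-3.965) = +3.665 V.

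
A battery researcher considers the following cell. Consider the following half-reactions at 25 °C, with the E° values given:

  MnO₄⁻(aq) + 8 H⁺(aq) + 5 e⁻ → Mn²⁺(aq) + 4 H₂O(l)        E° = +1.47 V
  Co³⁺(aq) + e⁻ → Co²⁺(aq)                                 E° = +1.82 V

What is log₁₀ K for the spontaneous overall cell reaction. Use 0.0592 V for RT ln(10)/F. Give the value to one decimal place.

Cathode: Co³⁺/Co²⁺; anode: MnO₄⁻/Mn²⁺. E°cell = +0.35 V, n = 5.
log K = nE°cell / 0.0592 = (5)(+0.35) / 0.0592 = 29.6.

29.6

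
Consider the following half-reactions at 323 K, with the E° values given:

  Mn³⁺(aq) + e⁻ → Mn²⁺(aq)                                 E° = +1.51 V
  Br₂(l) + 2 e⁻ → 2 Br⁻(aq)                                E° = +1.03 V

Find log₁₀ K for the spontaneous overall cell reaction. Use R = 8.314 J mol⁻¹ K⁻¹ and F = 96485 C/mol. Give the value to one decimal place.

15.0

Cathode: Mn³⁺/Mn²⁺; anode: Br₂/Br⁻. E°cell = (+1.51) − (+1.03) = +0.48 V, with n = 2.
ΔG° = −nFE° = −RT ln K, so ln K = nFE°/(RT) = (2)(96485)(+0.48) / ((8.314)(323)) = 34.492.
log₁₀ K = 34.492 / ln 10 = 15.0.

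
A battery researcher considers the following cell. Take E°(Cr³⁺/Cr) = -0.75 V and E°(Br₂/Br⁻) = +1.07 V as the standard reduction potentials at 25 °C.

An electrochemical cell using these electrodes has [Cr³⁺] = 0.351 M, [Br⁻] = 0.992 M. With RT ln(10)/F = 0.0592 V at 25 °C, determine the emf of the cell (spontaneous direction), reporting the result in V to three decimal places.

+1.829 V

Br₂/Br⁻ is the cathode (higher E°), Cr³⁺/Cr the anode: E°cell = +1.07 − (-0.75) = +1.82 V, n = 6.
Overall: 3 Br₂(l) + 2 Cr(s) → 6 Br⁻(aq) + 2 Cr³⁺(aq)
Q = [Br⁻]^6·[Cr³⁺]^2; log Q = -0.930.
E = E° − (0.0592/n) log Q = +1.82 − (0.0592/6)(-0.930) = +1.829 V.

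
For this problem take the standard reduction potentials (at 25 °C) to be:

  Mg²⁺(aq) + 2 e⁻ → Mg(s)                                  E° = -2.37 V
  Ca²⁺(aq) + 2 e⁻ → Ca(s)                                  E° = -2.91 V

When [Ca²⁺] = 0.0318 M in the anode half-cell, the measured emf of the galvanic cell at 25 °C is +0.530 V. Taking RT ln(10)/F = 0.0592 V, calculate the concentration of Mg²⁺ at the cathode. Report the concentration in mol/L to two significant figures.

Mg²⁺/Mg is the cathode, Ca²⁺/Ca the anode: E°cell = +0.54 V, n = 2.
Overall reaction: Mg²⁺(aq) + Ca(s) → Mg(s) + Ca²⁺(aq); Q = [Ca²⁺]^1/[Mg²⁺]^1.
From E = E° − (0.0592/n) log Q: log Q = (E° − E)·n/0.0592 = (+0.54 − (+0.530))·2/0.0592 = 0.3378.
So 1·log[Mg²⁺] = 1·log(0.0318) − log Q = -1.4976 − (0.3378) = -1.8354; [Mg²⁺] = 10^(-1.8354) ≈ 0.015 M.

0.015 M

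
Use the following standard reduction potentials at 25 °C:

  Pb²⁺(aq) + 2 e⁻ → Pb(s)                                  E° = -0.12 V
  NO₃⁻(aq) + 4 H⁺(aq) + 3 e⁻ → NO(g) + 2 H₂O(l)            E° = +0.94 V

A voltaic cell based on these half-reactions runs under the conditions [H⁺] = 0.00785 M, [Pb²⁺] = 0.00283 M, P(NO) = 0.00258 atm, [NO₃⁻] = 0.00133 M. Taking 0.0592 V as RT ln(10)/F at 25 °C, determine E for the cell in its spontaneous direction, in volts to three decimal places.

NO₃⁻/NO is the cathode (higher E°), Pb²⁺/Pb the anode: E°cell = +0.94 − (-0.12) = +1.06 V, n = 6.
Overall: 2 NO₃⁻(aq) + 8 H⁺(aq) + 3 Pb(s) → 2 NO(g) + 4 H₂O(l) + 3 Pb²⁺(aq)
Q = P(NO)^2·[Pb²⁺]^3 / ([NO₃⁻]^2·[H⁺]^8); log Q = 9.772.
E = E° − (0.0592/n) log Q = +1.06 − (0.0592/6)(9.772) = +0.964 V.

+0.964 V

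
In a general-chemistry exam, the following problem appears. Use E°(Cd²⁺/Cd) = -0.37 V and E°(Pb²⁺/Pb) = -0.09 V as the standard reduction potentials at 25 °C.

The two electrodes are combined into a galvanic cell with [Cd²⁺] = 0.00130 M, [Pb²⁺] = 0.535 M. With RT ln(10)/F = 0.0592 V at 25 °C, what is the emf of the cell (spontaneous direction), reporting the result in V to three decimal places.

+0.357 V

Pb²⁺/Pb is the cathode (higher E°), Cd²⁺/Cd the anode: E°cell = -0.09 − (-0.37) = +0.28 V, n = 2.
Overall: Pb²⁺(aq) + Cd(s) → Pb(s) + Cd²⁺(aq)
Q = [Cd²⁺] / ([Pb²⁺]); log Q = -2.614.
E = E° − (0.0592/n) log Q = +0.28 − (0.0592/2)(-2.614) = +0.357 V.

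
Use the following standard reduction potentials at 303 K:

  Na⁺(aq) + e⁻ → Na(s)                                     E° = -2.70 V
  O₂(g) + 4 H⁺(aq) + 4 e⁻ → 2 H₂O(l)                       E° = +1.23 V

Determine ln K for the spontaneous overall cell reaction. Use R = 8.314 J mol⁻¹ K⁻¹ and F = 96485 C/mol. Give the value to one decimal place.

Cathode: O₂/H₂O; anode: Na⁺/Na. E°cell = (+1.23) − (-2.70) = +3.93 V, with n = 4.
ΔG° = −nFE° = −RT ln K, so ln K = nFE°/(RT) = (4)(96485)(+3.93) / ((8.314)(303)) = 602.088.

602.1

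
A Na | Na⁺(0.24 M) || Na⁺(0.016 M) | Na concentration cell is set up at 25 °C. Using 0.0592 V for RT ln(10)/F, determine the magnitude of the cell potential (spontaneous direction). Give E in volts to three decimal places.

For a concentration cell E°cell = 0. The 0.24 M side is the cathode (reduction is favoured where [Na⁺] is higher).
With n = 1, E = −(0.0592/1) log([Na⁺]ₐₙ/[Na⁺]꜀ₐₜ) = −(0.0592/1) log(0.016/0.24) = −(0.0592/1)(-1.176) = +0.070 V.

+0.070 V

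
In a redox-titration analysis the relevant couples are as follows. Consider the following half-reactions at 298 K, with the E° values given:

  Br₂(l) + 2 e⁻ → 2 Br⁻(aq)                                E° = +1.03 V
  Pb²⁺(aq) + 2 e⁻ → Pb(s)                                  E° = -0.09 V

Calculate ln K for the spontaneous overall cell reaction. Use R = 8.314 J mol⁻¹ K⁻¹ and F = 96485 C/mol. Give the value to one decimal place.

Cathode: Br₂/Br⁻; anode: Pb²⁺/Pb. E°cell = (+1.03) − (-0.09) = +1.12 V, with n = 2.
ΔG° = −nFE° = −RT ln K, so ln K = nFE°/(RT) = (2)(96485)(+1.12) / ((8.314)(298)) = 87.233.

87.2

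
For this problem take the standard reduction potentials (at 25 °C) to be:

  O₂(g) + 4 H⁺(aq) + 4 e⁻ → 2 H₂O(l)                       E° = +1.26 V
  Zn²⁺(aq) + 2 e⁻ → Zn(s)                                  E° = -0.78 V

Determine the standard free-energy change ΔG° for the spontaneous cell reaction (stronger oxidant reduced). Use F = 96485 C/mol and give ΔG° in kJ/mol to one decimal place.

O₂/H₂O (E° = +1.26 V) is the cathode; Zn²⁺/Zn (E° = -0.78 V) is the anode, so E°cell = +2.04 V.
Balancing electrons gives n = 4 (lcm of 4 and 2).
ΔG° = −nFE° = −(4)(96485)(+2.04) = -787,318 J = -787.3 kJ/mol.

-787.3 kJ/mol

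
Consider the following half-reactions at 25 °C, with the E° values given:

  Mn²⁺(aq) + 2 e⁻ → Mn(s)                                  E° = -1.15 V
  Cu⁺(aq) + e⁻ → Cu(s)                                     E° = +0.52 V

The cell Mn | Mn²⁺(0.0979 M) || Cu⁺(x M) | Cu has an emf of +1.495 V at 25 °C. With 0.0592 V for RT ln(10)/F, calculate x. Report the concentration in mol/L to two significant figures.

0.00035 M

Cu⁺/Cu is the cathode, Mn²⁺/Mn the anode: E°cell = +1.67 V, n = 2.
Overall reaction: 2 Cu⁺(aq) + Mn(s) → 2 Cu(s) + Mn²⁺(aq); Q = [Mn²⁺]^1/[Cu⁺]^2.
From E = E° − (0.0592/n) log Q: log Q = (E° − E)·n/0.0592 = (+1.67 − (+1.495))·2/0.0592 = 5.9122.
So 2·log[Cu⁺] = 1·log(0.0979) − log Q = -1.0092 − (5.9122) = -6.9214; log[Cu⁺] = -6.9214 / 2 = -3.4607; [Cu⁺] = 10^(-3.4607) ≈ 0.00035 M.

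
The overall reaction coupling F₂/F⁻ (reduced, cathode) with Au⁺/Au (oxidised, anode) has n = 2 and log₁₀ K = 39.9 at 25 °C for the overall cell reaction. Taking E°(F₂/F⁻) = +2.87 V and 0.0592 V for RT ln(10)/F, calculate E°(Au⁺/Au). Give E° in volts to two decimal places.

+1.69 V

E°cell = (0.0592/n)·log K = (0.0592/2)(39.9) = +1.181 V.
Since F₂/F⁻ is the cathode and Au⁺/Au the anode, E°cell = E°(F₂/F⁻) − E°(Au⁺/Au).
So E°(Au⁺/Au) = E°(F₂/F⁻) − E°cell = (+2.87) − (+1.181) = +1.69 V.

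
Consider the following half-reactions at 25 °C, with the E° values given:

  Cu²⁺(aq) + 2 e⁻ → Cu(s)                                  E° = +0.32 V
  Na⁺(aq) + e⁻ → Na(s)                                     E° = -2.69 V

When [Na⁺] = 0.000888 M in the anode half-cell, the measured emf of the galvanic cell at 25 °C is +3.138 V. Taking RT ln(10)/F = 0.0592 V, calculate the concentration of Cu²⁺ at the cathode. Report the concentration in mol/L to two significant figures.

0.017 M

Cu²⁺/Cu is the cathode, Na⁺/Na the anode: E°cell = +3.01 V, n = 2.
Overall reaction: Cu²⁺(aq) + 2 Na(s) → Cu(s) + 2 Na⁺(aq); Q = [Na⁺]^2/[Cu²⁺]^1.
From E = E° − (0.0592/n) log Q: log Q = (E° − E)·n/0.0592 = (+3.01 − (+3.138))·2/0.0592 = -4.3243.
So 1·log[Cu²⁺] = 2·log(0.000888) − log Q = -6.1032 − (-4.3243) = -1.7789; [Cu²⁺] = 10^(-1.7789) ≈ 0.017 M.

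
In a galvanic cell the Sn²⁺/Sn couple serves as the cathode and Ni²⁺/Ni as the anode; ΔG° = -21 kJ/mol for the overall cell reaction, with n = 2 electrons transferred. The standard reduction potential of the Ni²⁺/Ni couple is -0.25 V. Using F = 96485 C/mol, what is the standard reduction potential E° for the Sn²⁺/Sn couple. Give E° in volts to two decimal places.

E°cell = −ΔG°/(nF) = −(-21×10³)/((2)(96485)) = +0.109 V.
Since Sn²⁺/Sn is the cathode and Ni²⁺/Ni the anode, E°cell = E°(Sn²⁺/Sn) − E°(Ni²⁺/Ni).
So E°(Sn²⁺/Sn) = E°cell + E°(Ni²⁺/Ni) = +0.109 + (-0.25) = -0.14 V.

-0.14 V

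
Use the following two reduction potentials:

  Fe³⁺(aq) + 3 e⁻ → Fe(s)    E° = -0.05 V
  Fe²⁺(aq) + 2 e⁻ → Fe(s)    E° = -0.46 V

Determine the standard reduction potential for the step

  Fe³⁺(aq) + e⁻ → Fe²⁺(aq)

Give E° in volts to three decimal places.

+0.770 V

Sequential free energies add, so n₃E°₃ = n₁E°₁ + n₂E°₂.
With n₃ = 3, and the known step contributing 2×(-0.46) V, the unknown satisfies 1·E° = 3×(-0.05) − 2×(-0.46) = +0.770.
E° = +0.770 / 1 = +0.770 V.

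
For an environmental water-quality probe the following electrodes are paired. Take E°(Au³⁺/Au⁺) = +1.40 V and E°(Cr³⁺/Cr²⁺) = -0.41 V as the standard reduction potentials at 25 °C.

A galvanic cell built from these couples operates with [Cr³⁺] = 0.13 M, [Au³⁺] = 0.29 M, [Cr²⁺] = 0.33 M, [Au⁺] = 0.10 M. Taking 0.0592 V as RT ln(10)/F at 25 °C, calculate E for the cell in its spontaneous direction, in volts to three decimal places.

+1.848 V

Au³⁺/Au⁺ is the cathode (higher E°), Cr³⁺/Cr²⁺ the anode: E°cell = +1.40 − (-0.41) = +1.81 V, n = 2.
Overall: Au³⁺(aq) + 2 Cr²⁺(aq) → Au⁺(aq) + 2 Cr³⁺(aq)
Q = [Au⁺]·[Cr³⁺]^2 / ([Au³⁺]·[Cr²⁺]^2); log Q = -1.272.
E = E° − (0.0592/n) log Q = +1.81 − (0.0592/2)(-1.272) = +1.848 V.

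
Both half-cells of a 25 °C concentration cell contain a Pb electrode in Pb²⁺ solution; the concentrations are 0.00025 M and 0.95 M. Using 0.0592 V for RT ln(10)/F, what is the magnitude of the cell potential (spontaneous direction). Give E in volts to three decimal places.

+0.106 V

For a concentration cell E°cell = 0. The 0.95 M side is the cathode (reduction is favoured where [Pb²⁺] is higher).
With n = 2, E = −(0.0592/2) log([Pb²⁺]ₐₙ/[Pb²⁺]꜀ₐₜ) = −(0.0592/2) log(0.00025/0.95) = −(0.0592/2)(-3.580) = +0.106 V.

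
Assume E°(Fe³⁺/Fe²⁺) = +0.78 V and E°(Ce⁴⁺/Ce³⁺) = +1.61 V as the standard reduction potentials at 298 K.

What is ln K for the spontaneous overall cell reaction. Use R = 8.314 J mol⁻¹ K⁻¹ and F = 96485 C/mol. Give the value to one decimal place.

32.3

Cathode: Ce⁴⁺/Ce³⁺; anode: Fe³⁺/Fe²⁺. E°cell = (+1.61) − (+0.78) = +0.83 V, with n = 1.
ΔG° = −nFE° = −RT ln K, so ln K = nFE°/(RT) = (1)(96485)(+0.83) / ((8.314)(298)) = 32.323.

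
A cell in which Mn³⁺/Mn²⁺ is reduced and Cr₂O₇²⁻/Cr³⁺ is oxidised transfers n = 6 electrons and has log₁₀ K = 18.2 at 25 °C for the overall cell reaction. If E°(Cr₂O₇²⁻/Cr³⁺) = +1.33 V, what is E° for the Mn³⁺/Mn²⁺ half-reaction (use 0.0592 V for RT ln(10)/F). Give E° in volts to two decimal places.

+1.51 V

E°cell = (0.0592/n)·log K = (0.0592/6)(18.2) = +0.180 V.
Since Mn³⁺/Mn²⁺ is the cathode and Cr₂O₇²⁻/Cr³⁺ the anode, E°cell = E°(Mn³⁺/Mn²⁺) − E°(Cr₂O₇²⁻/Cr³⁺).
So E°(Mn³⁺/Mn²⁺) = E°cell + E°(Cr₂O₇²⁻/Cr³⁺) = +0.180 + (+1.33) = +1.51 V.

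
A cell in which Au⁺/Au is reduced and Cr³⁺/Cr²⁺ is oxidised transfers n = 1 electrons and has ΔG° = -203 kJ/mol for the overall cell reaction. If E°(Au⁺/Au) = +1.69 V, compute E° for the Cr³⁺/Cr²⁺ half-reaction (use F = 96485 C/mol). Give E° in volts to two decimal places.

E°cell = −ΔG°/(nF) = −(-203×10³)/((1)(96485)) = +2.104 V.
Since Au⁺/Au is the cathode and Cr³⁺/Cr²⁺ the anode, E°cell = E°(Au⁺/Au) − E°(Cr³⁺/Cr²⁺).
So E°(Cr³⁺/Cr²⁺) = E°(Au⁺/Au) − E°cell = (+1.69) − (+2.104) = -0.41 V.

-0.41 V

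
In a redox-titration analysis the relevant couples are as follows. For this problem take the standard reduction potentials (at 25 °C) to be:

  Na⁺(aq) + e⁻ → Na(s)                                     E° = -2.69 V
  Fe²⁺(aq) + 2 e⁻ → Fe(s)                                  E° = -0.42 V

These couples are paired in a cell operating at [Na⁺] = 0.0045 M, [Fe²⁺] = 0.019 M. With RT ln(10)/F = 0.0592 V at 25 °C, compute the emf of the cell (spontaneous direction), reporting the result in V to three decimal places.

Fe²⁺/Fe is the cathode (higher E°), Na⁺/Na the anode: E°cell = -0.42 − (-2.69) = +2.27 V, n = 2.
Overall: Fe²⁺(aq) + 2 Na(s) → Fe(s) + 2 Na⁺(aq)
Q = [Na⁺]^2 / ([Fe²⁺]); log Q = -2.972.
E = E° − (0.0592/n) log Q = +2.27 − (0.0592/2)(-2.972) = +2.358 V.

+2.358 V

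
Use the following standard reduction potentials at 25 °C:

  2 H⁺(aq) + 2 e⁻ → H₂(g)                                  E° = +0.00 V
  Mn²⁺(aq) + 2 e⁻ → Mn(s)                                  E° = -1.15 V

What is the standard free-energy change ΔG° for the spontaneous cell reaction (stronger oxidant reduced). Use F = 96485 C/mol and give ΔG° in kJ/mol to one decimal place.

-221.9 kJ/mol

H⁺/H₂ (E° = +0.00 V) is the cathode; Mn²⁺/Mn (E° = -1.15 V) is the anode, so E°cell = +1.15 V.
Balancing electrons gives n = 2 (lcm of 2 and 2).
ΔG° = −nFE° = −(2)(96485)(+1.15) = -221,915 J = -221.9 kJ/mol.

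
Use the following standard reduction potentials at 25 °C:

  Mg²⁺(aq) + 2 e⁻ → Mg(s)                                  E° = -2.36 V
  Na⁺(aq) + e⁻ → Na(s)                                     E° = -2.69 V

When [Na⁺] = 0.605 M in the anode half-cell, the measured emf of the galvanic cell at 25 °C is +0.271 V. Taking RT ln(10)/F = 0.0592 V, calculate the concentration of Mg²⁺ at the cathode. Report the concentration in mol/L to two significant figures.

Mg²⁺/Mg is the cathode, Na⁺/Na the anode: E°cell = +0.33 V, n = 2.
Overall reaction: Mg²⁺(aq) + 2 Na(s) → Mg(s) + 2 Na⁺(aq); Q = [Na⁺]^2/[Mg²⁺]^1.
From E = E° − (0.0592/n) log Q: log Q = (E° − E)·n/0.0592 = (+0.33 − (+0.271))·2/0.0592 = 1.9932.
So 1·log[Mg²⁺] = 2·log(0.605) − log Q = -0.4365 − (1.9932) = -2.4297; [Mg²⁺] = 10^(-2.4297) ≈ 0.0037 M.

0.0037 M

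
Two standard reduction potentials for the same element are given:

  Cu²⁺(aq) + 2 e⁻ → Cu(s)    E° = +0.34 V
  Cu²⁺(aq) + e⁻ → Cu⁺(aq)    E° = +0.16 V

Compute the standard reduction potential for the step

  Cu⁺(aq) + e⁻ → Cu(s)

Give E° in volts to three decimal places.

+0.520 V

Sequential free energies add, so n₃E°₃ = n₁E°₁ + n₂E°₂.
With n₃ = 2, and the known step contributing 1×(+0.16) V, the unknown satisfies 1·E° = 2×(+0.34) − 1×(+0.16) = +0.520.
E° = +0.520 / 1 = +0.520 V.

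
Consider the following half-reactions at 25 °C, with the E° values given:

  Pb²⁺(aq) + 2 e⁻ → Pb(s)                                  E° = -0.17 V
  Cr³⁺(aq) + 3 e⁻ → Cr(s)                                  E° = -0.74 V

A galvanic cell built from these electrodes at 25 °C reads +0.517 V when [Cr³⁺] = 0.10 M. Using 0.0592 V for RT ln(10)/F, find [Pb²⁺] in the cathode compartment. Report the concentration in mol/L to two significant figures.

0.0035 M

Pb²⁺/Pb is the cathode, Cr³⁺/Cr the anode: E°cell = +0.57 V, n = 6.
Overall reaction: 3 Pb²⁺(aq) + 2 Cr(s) → 3 Pb(s) + 2 Cr³⁺(aq); Q = [Cr³⁺]^2/[Pb²⁺]^3.
From E = E° − (0.0592/n) log Q: log Q = (E° − E)·n/0.0592 = (+0.57 − (+0.517))·6/0.0592 = 5.3716.
So 3·log[Pb²⁺] = 2·log(0.1) − log Q = -2.0000 − (5.3716) = -7.3716; log[Pb²⁺] = -7.3716 / 3 = -2.4572; [Pb²⁺] = 10^(-2.4572) ≈ 0.0035 M.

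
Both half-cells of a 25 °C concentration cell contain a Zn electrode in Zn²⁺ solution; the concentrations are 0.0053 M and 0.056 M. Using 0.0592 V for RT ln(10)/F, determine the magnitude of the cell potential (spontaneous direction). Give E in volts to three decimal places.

+0.030 V

For a concentration cell E°cell = 0. The 0.056 M side is the cathode (reduction is favoured where [Zn²⁺] is higher).
With n = 2, E = −(0.0592/2) log([Zn²⁺]ₐₙ/[Zn²⁺]꜀ₐₜ) = −(0.0592/2) log(0.0053/0.056) = −(0.0592/2)(-1.024) = +0.030 V.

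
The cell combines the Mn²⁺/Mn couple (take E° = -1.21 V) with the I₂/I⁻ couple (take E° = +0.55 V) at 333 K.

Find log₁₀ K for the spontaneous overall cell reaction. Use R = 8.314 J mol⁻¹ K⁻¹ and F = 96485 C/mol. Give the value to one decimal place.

53.3

Cathode: I₂/I⁻; anode: Mn²⁺/Mn. E°cell = (+0.55) − (-1.21) = +1.76 V, with n = 2.
ΔG° = −nFE° = −RT ln K, so ln K = nFE°/(RT) = (2)(96485)(+1.76) / ((8.314)(333)) = 122.673.
log₁₀ K = 122.673 / ln 10 = 53.3.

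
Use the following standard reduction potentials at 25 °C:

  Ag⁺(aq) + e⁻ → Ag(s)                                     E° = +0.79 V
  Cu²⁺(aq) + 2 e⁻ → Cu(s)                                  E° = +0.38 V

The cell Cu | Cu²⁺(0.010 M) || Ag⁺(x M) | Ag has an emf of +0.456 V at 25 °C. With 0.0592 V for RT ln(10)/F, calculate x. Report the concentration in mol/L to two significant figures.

0.60 M

Ag⁺/Ag is the cathode, Cu²⁺/Cu the anode: E°cell = +0.41 V, n = 2.
Overall reaction: 2 Ag⁺(aq) + Cu(s) → 2 Ag(s) + Cu²⁺(aq); Q = [Cu²⁺]^1/[Ag⁺]^2.
From E = E° − (0.0592/n) log Q: log Q = (E° − E)·n/0.0592 = (+0.41 − (+0.456))·2/0.0592 = -1.5541.
So 2·log[Ag⁺] = 1·log(0.01) − log Q = -2.0000 − (-1.5541) = -0.4459; log[Ag⁺] = -0.4459 / 2 = -0.2230; [Ag⁺] = 10^(-0.2230) ≈ 0.60 M.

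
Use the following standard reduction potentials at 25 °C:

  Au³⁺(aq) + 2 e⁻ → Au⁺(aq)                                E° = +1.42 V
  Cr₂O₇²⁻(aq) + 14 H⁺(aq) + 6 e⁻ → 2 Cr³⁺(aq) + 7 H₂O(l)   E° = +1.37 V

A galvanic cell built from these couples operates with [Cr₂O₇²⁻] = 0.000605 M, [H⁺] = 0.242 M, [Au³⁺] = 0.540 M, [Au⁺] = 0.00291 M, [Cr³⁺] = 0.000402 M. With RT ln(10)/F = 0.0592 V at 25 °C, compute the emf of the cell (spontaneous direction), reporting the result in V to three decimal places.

Au³⁺/Au⁺ is the cathode (higher E°), Cr₂O₇²⁻/Cr³⁺ the anode: E°cell = +1.42 − (+1.37) = +0.05 V, n = 6.
Overall: 3 Au³⁺(aq) + 2 Cr³⁺(aq) + 7 H₂O(l) → 3 Au⁺(aq) + Cr₂O₇²⁻(aq) + 14 H⁺(aq)
Q = [Au⁺]^3·[Cr₂O₇²⁻]·[H⁺]^14 / ([Au³⁺]^3·[Cr³⁺]^2); log Q = -11.859.
E = E° − (0.0592/n) log Q = +0.05 − (0.0592/6)(-11.859) = +0.167 V.

+0.167 V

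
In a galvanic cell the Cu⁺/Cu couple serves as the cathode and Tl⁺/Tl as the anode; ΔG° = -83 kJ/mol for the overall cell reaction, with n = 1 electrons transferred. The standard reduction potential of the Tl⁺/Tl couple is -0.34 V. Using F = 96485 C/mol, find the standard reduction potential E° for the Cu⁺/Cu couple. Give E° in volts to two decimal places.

+0.52 V

E°cell = −ΔG°/(nF) = −(-83×10³)/((1)(96485)) = +0.860 V.
Since Cu⁺/Cu is the cathode and Tl⁺/Tl the anode, E°cell = E°(Cu⁺/Cu) − E°(Tl⁺/Tl).
So E°(Cu⁺/Cu) = E°cell + E°(Tl⁺/Tl) = +0.860 + (-0.34) = +0.52 V.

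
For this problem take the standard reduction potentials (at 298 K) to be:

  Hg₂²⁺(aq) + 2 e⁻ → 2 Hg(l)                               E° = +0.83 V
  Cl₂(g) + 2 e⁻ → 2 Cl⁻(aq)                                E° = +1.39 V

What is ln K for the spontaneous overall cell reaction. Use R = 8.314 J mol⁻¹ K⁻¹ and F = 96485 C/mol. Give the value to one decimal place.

Cathode: Cl₂/Cl⁻; anode: Hg₂²⁺/Hg. E°cell = (+1.39) − (+0.83) = +0.56 V, with n = 2.
ΔG° = −nFE° = −RT ln K, so ln K = nFE°/(RT) = (2)(96485)(+0.56) / ((8.314)(298)) = 43.617.

43.6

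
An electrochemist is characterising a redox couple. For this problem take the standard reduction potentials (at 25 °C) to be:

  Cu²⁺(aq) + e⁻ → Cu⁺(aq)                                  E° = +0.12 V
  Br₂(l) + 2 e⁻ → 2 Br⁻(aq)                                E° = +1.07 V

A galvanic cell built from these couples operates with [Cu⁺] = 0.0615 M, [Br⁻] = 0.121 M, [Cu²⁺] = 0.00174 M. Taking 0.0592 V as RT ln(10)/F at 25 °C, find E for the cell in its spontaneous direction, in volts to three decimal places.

+1.096 V

Br₂/Br⁻ is the cathode (higher E°), Cu²⁺/Cu⁺ the anode: E°cell = +1.07 − (+0.12) = +0.95 V, n = 2.
Overall: Br₂(l) + 2 Cu⁺(aq) → 2 Br⁻(aq) + 2 Cu²⁺(aq)
Q = [Br⁻]^2·[Cu²⁺]^2 / ([Cu⁺]^2); log Q = -4.931.
E = E° − (0.0592/n) log Q = +0.95 − (0.0592/2)(-4.931) = +1.096 V.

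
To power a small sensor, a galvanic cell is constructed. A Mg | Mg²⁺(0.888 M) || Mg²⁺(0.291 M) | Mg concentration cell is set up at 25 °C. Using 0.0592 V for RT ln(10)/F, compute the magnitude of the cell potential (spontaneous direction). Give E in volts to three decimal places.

For a concentration cell E°cell = 0. The 0.888 M side is the cathode (reduction is favoured where [Mg²⁺] is higher).
With n = 2, E = −(0.0592/2) log([Mg²⁺]ₐₙ/[Mg²⁺]꜀ₐₜ) = −(0.0592/2) log(0.291/0.888) = −(0.0592/2)(-0.485) = +0.014 V.

+0.014 V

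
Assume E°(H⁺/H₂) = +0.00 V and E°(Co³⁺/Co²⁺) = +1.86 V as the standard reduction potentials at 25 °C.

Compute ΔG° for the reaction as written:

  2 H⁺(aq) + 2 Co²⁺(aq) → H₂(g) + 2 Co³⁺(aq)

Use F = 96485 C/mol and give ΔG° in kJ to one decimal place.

As written, H⁺/H₂ is reduced (cathode) and Co³⁺/Co²⁺ is oxidised (anode), so E°cell = (+0.00) − (+1.86) = -1.86 V.
Balancing electrons gives n = 2.
ΔG° = −nFE° = −(2)(96485)(-1.86) = 358,924 J = +358.9 kJ.

+358.9 kJ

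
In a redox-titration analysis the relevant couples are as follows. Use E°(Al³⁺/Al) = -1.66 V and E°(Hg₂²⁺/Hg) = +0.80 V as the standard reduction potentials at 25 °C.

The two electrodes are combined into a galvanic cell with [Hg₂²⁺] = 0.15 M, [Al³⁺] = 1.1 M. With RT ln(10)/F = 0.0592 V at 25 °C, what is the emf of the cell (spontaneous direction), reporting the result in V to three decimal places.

+2.435 V

Hg₂²⁺/Hg is the cathode (higher E°), Al³⁺/Al the anode: E°cell = +0.80 − (-1.66) = +2.46 V, n = 6.
Overall: 3 Hg₂²⁺(aq) + 2 Al(s) → 6 Hg(l) + 2 Al³⁺(aq)
Q = [Al³⁺]^2 / ([Hg₂²⁺]^3); log Q = 2.555.
E = E° − (0.0592/n) log Q = +2.46 − (0.0592/6)(2.555) = +2.435 V.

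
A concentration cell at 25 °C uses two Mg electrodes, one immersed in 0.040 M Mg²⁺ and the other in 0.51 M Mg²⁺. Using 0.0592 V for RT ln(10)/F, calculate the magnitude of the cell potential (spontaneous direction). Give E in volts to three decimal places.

+0.033 V

For a concentration cell E°cell = 0. The 0.51 M side is the cathode (reduction is favoured where [Mg²⁺] is higher).
With n = 2, E = −(0.0592/2) log([Mg²⁺]ₐₙ/[Mg²⁺]꜀ₐₜ) = −(0.0592/2) log(0.04/0.51) = −(0.0592/2)(-1.106) = +0.033 V.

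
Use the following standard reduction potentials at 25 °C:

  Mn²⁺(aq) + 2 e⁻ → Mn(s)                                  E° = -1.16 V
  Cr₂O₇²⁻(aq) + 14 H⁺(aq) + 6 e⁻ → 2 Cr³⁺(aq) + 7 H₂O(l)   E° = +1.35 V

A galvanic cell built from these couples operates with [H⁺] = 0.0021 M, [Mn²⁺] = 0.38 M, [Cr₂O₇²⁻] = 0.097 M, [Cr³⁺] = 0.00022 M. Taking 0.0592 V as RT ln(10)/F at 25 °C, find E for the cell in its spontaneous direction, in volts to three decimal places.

Cr₂O₇²⁻/Cr³⁺ is the cathode (higher E°), Mn²⁺/Mn the anode: E°cell = +1.35 − (-1.16) = +2.51 V, n = 6.
Overall: Cr₂O₇²⁻(aq) + 14 H⁺(aq) + 3 Mn(s) → 2 Cr³⁺(aq) + 7 H₂O(l) + 3 Mn²⁺(aq)
Q = [Cr³⁺]^2·[Mn²⁺]^3 / ([Cr₂O₇²⁻]·[H⁺]^14); log Q = 29.926.
E = E° − (0.0592/n) log Q = +2.51 − (0.0592/6)(29.926) = +2.215 V.

+2.215 V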